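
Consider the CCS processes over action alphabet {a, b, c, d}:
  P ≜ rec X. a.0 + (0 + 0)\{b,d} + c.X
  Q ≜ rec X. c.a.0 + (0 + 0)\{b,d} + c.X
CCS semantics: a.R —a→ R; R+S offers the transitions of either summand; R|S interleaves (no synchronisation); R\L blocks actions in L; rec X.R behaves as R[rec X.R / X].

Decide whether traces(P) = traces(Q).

trace-distinct — witness ⟨a⟩

Reachable graph of P (2 states):
  m0 = rec X. a.0 + (0 + 0)\{b,d} + c.X :: —a→ m1, —c→ m0
  m1 = 0 :: deadlocked
Reachable graph of Q (3 states):
  n0 = rec X. c.a.0 + (0 + 0)\{b,d} + c.X :: —c→ n0, —c→ n1
  n1 = a.0 :: —a→ n2
  n2 = 0 :: deadlocked
Executing a from P (initial set {m0}):
  [1] a ⇒ {m1}
  — P admits the full trace.
Executing a from Q (initial set {n0}):
  [1] a ⇒ ∅ (Q stuck)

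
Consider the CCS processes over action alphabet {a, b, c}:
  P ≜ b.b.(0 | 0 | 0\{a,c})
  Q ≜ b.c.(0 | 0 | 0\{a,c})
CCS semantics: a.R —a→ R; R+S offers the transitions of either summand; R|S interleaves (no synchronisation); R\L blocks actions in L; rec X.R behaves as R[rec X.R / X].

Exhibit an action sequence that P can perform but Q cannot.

LTS(P): 3 reachable states
  u0 = b.b.(0 | 0 | 0\{a,c}) → --b--▸ u1
  u1 = b.(0 | 0 | 0\{a,c}) → --b--▸ u2
  u2 = 0 | 0 | 0\{a,c} → stopped
LTS(Q): 3 reachable states
  v0 = b.c.(0 | 0 | 0\{a,c}) → --b--▸ v1
  v1 = c.(0 | 0 | 0\{a,c}) → --c--▸ v2
  v2 = 0 | 0 | 0\{a,c} → stopped
Run σ = ⟨bb⟩ on P: start {u0}
  [1] b ⇒ {u1}
  [2] b ⇒ {u2}
  — P admits the full trace.
Run σ = ⟨bb⟩ on Q: start {v0}
  [1] b ⇒ {v1}
  [2] b ⇒ ∅  — Q cannot continue

bb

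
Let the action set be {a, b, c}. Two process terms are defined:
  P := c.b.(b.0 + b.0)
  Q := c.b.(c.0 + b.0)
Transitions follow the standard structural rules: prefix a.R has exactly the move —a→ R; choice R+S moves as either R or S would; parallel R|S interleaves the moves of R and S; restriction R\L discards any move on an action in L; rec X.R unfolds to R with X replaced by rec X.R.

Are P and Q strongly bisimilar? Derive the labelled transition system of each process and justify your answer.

LTS(P): 4 reachable states
  p0 = c.b.(b.0 + b.0) | =c=> p1
  p1 = b.(b.0 + b.0) | =b=> p2
  p2 = b.0 + b.0 | =b=> p3
  p3 = 0 | stopped
LTS(Q): 4 reachable states
  q0 = c.b.(c.0 + b.0) | =c=> q1
  q1 = b.(c.0 + b.0) | =b=> q2
  q2 = c.0 + b.0 | =b=> q3, =c=> q3
  q3 = 0 | stopped
Bisimilarity quotient blocks:
  B0 = {p0}
  B1 = {p1}
  B2 = {p2}
  B3 = {p3, q3}
  B4 = {q0}
  B5 = {q1}
  B6 = {q2}
p0 ∈ B0, q0 ∈ B4 → different blocks

not bisimilar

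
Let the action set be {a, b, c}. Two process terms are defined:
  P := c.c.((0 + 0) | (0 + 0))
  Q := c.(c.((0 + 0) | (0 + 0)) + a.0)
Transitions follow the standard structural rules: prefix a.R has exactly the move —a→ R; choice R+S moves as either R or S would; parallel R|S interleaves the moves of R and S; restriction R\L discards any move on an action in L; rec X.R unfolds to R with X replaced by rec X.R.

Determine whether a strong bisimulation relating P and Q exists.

P ≁ Q

LTS(P): 3 reachable states
  s0 = c.c.((0 + 0) | (0 + 0)) ⊢ —c→ s1
  s1 = c.((0 + 0) | (0 + 0)) ⊢ —c→ s2
  s2 = (0 + 0) | (0 + 0) ⊢ stopped
LTS(Q): 4 reachable states
  t0 = c.(c.((0 + 0) | (0 + 0)) + a.0) ⊢ —c→ t1
  t1 = c.((0 + 0) | (0 + 0)) + a.0 ⊢ —a→ t2, —c→ t3
  t2 = 0 ⊢ stopped
  t3 = (0 + 0) | (0 + 0) ⊢ stopped
Bisimilarity quotient blocks:
  B0 = {s0}
  B1 = {s1}
  B2 = {s2, t2, t3}
  B3 = {t0}
  B4 = {t1}
s0 ∈ B0, t0 ∈ B3 → different blocks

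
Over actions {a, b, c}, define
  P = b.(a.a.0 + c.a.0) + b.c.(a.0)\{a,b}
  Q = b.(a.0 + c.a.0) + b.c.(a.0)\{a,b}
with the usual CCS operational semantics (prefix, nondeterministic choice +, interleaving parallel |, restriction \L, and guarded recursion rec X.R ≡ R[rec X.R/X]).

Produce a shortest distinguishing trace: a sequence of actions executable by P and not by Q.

baa

P's transition system — 6 states:
  p0 = b.(a.a.0 + c.a.0) + b.c.(a.0)\{a,b} :: ··b··> p1, ··b··> p2
  p1 = a.a.0 + c.a.0 :: ··a··> p3, ··c··> p3
  p2 = c.(a.0)\{a,b} :: ··c··> p4
  p3 = a.0 :: ··a··> p5
  p4 = (a.0)\{a,b} :: stopped
  p5 = 0 :: stopped
Q's transition system — 6 states:
  q0 = b.(a.0 + c.a.0) + b.c.(a.0)\{a,b} :: ··b··> q1, ··b··> q2
  q1 = a.0 + c.a.0 :: ··a··> q3, ··c··> q4
  q2 = c.(a.0)\{a,b} :: ··c··> q5
  q3 = 0 :: stopped
  q4 = a.0 :: ··a··> q3
  q5 = (a.0)\{a,b} :: stopped
Trace ⟨baa⟩ through P, begin at {p0}:
  after b @ step 1: {p1, p2}
  after a @ step 2: {p3}
  after a @ step 3: {p5}
  ✓ P
Trace ⟨baa⟩ through Q, begin at {q0}:
  after b @ step 1: {q1, q2}
  after a @ step 2: {q3}
  after a @ step 3: ∅ (Q stuck)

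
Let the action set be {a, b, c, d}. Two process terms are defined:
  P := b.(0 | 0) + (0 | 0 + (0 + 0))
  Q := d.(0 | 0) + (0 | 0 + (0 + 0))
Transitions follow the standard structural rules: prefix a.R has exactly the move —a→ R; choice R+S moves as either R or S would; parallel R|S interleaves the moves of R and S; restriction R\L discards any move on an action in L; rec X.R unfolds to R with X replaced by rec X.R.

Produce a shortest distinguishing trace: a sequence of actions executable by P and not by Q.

b

Reachable graph of P (2 states):
  s0 = b.(0 | 0) + (0 | 0 + (0 + 0)) has moves --b--▸ s1
  s1 = 0 | 0 has moves (no moves)
Reachable graph of Q (2 states):
  t0 = d.(0 | 0) + (0 | 0 + (0 + 0)) has moves --d--▸ t1
  t1 = 0 | 0 has moves (no moves)
Trace ⟨b⟩ through P, begin at {s0}:
  after b @ step 1: {s1}
  ✓ P
Trace ⟨b⟩ through Q, begin at {t0}:
  after b @ step 1: no successor for Q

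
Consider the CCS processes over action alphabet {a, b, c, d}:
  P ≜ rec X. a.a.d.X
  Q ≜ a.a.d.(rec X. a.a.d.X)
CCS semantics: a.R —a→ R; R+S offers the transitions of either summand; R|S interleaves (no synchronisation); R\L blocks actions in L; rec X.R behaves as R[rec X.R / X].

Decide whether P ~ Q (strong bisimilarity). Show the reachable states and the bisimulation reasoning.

P's transition system — 3 states:
  u0 = rec X. a.a.d.X ⊢ --a--▸ u1
  u1 = a.d.(rec X. a.a.d.X) ⊢ --a--▸ u2
  u2 = d.(rec X. a.a.d.X) ⊢ --d--▸ u0
Q's transition system — 4 states:
  v0 = a.a.d.(rec X. a.a.d.X) ⊢ --a--▸ v1
  v1 = a.d.(rec X. a.a.d.X) ⊢ --a--▸ v2
  v2 = d.(rec X. a.a.d.X) ⊢ --d--▸ v3
  v3 = rec X. a.a.d.X ⊢ --a--▸ v1
Bisimilarity quotient blocks:
  B0 = {u0, v0, v3}
  B1 = {u1, v1}
  B2 = {u2, v2}
u0 ∈ B0, v0 ∈ B0 → same block

YES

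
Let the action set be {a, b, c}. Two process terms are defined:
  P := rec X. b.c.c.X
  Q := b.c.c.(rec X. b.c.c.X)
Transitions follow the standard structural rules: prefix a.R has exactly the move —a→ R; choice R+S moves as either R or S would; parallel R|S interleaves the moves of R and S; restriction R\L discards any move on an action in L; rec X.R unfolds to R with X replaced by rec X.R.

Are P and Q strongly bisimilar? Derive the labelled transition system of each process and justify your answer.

YES

LTS(P): 3 reachable states
  u0 = rec X. b.c.c.X | ··b··> u1
  u1 = c.c.(rec X. b.c.c.X) | ··c··> u2
  u2 = c.(rec X. b.c.c.X) | ··c··> u0
LTS(Q): 4 reachable states
  v0 = b.c.c.(rec X. b.c.c.X) | ··b··> v1
  v1 = c.c.(rec X. b.c.c.X) | ··c··> v2
  v2 = c.(rec X. b.c.c.X) | ··c··> v3
  v3 = rec X. b.c.c.X | ··b··> v1
Bisimilarity quotient blocks:
  B0 = {u0, v0, v3}
  B1 = {u1, v1}
  B2 = {u2, v2}
u0 ∈ B0, v0 ∈ B0 → same block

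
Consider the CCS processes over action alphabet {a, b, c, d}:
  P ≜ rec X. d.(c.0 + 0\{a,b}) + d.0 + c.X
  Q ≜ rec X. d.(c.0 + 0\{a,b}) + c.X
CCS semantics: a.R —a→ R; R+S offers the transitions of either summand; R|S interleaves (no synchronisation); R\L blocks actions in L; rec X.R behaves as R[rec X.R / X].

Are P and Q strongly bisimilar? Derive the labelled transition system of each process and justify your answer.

LTS(P): 3 reachable states
  s0 = rec X. d.(c.0 + 0\{a,b}) + d.0 + c.X ⊢ =c=> s0, =d=> s1, =d=> s2
  s1 = 0 ⊢ (no moves)
  s2 = c.0 + 0\{a,b} ⊢ =c=> s1
LTS(Q): 3 reachable states
  t0 = rec X. d.(c.0 + 0\{a,b}) + c.X ⊢ =c=> t0, =d=> t1
  t1 = c.0 + 0\{a,b} ⊢ =c=> t2
  t2 = 0 ⊢ (no moves)
Bisimilarity quotient blocks:
  B0 = {s0}
  B1 = {s2, t1}
  B2 = {s1, t2}
  B3 = {t0}
s0 ∈ B0, t0 ∈ B3 → different blocks

P ≁ Q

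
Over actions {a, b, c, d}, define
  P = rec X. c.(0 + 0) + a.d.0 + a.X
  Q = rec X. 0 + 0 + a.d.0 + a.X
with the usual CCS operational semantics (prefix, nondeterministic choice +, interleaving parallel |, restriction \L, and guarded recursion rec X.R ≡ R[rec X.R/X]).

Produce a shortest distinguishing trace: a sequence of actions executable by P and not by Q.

c

P's transition system — 4 states:
  m0 = rec X. c.(0 + 0) + a.d.0 + a.X :: --a--▸ m0, --a--▸ m1, --c--▸ m2
  m1 = d.0 :: --d--▸ m3
  m2 = 0 + 0 :: deadlocked
  m3 = 0 :: deadlocked
Q's transition system — 3 states:
  n0 = rec X. 0 + 0 + a.d.0 + a.X :: --a--▸ n0, --a--▸ n1
  n1 = d.0 :: --d--▸ n2
  n2 = 0 :: deadlocked
Executing c from P (initial set {m0}):
  [1] c ⇒ {m2}
  ✓ P
Executing c from Q (initial set {n0}):
  [1] c ⇒ ∅  — Q cannot continue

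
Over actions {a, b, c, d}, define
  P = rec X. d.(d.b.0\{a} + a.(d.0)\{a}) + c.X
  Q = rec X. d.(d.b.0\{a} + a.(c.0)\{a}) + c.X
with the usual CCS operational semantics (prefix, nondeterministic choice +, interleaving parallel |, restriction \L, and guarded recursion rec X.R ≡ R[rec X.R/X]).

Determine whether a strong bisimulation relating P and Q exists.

Reachable graph of P (5 states):
  s0 = rec X. d.(d.b.0\{a} + a.(d.0)\{a}) + c.X → -c-> s0, -d-> s1
  s1 = d.b.0\{a} + a.(d.0)\{a} → -a-> s2, -d-> s3
  s2 = (d.0)\{a} → -d-> s4
  s3 = b.0\{a} → -b-> s4
  s4 = 0\{a} → ∅
Reachable graph of Q (5 states):
  t0 = rec X. d.(d.b.0\{a} + a.(c.0)\{a}) + c.X → -c-> t0, -d-> t1
  t1 = d.b.0\{a} + a.(c.0)\{a} → -a-> t2, -d-> t3
  t2 = (c.0)\{a} → -c-> t4
  t3 = b.0\{a} → -b-> t4
  t4 = 0\{a} → ∅
Partition-refinement fixed point:
  B0 = {s0}
  B1 = {s1}
  B2 = {s2}
  B3 = {s4, t4}
  B4 = {s3, t3}
  B5 = {t0}
  B6 = {t1}
  B7 = {t2}
s0 ∈ B0, t0 ∈ B5 → different blocks

not bisimilar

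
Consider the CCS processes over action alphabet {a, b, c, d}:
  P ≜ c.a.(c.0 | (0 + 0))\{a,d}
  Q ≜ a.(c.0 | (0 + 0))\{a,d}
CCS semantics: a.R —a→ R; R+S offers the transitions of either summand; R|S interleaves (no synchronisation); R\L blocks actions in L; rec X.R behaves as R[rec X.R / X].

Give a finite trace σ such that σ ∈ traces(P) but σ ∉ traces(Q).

c

LTS(P): 4 reachable states
  m0 = c.a.(c.0 | (0 + 0))\{a,d} ⊢ ··c··> m1
  m1 = a.(c.0 | (0 + 0))\{a,d} ⊢ ··a··> m2
  m2 = (c.0 | (0 + 0))\{a,d} ⊢ ··c··> m3
  m3 = (0 | (0 + 0))\{a,d} ⊢ ∅
LTS(Q): 3 reachable states
  n0 = a.(c.0 | (0 + 0))\{a,d} ⊢ ··a··> n1
  n1 = (c.0 | (0 + 0))\{a,d} ⊢ ··c··> n2
  n2 = (0 | (0 + 0))\{a,d} ⊢ ∅
Trace ⟨c⟩ through P, begin at {m0}:
  [1] c ⇒ {m1}
  P completes σ.
Trace ⟨c⟩ through Q, begin at {n0}:
  [1] c ⇒ ∅  — Q cannot continue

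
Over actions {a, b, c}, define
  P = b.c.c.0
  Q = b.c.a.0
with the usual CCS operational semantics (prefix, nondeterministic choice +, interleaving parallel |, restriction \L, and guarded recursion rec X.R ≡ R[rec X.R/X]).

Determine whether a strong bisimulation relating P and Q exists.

not bisimilar

Reachable graph of P (4 states):
  s0 = b.c.c.0 :: -b-> s1
  s1 = c.c.0 :: -c-> s2
  s2 = c.0 :: -c-> s3
  s3 = 0 :: stopped
Reachable graph of Q (4 states):
  t0 = b.c.a.0 :: -b-> t1
  t1 = c.a.0 :: -c-> t2
  t2 = a.0 :: -a-> t3
  t3 = 0 :: stopped
Partition-refinement fixed point:
  B0 = {s0}
  B1 = {s1}
  B2 = {s2}
  B3 = {s3, t3}
  B4 = {t0}
  B5 = {t1}
  B6 = {t2}
s0 ∈ B0, t0 ∈ B4 → different blocks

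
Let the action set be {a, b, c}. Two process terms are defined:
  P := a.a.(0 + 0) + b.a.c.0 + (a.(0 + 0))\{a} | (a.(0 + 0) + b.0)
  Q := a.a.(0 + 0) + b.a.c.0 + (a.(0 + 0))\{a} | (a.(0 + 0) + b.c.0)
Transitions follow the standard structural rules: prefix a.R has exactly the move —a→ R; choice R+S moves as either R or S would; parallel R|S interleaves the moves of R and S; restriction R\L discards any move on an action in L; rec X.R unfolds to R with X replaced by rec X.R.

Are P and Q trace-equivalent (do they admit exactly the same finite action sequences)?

traces(P) ≠ traces(Q) — witness ⟨bc⟩

P's transition system — 8 states:
  p0 = a.a.(0 + 0) + b.a.c.0 + (a.(0 + 0))\{a} | (a.(0 + 0) + b.0) | —a→ p1, —a→ p2, —b→ p3, —b→ p4
  p1 = (a.(0 + 0))\{a} | (0 + 0) | ∅
  p2 = a.(0 + 0) | —a→ p5
  p3 = (a.(0 + 0))\{a} | 0 | ∅
  p4 = a.c.0 | —a→ p6
  p5 = 0 + 0 | ∅
  p6 = c.0 | —c→ p7
  p7 = 0 | ∅
Q's transition system — 9 states:
  q0 = a.a.(0 + 0) + b.a.c.0 + (a.(0 + 0))\{a} | (a.(0 + 0) + b.c.0) | —a→ q1, —a→ q2, —b→ q3, —b→ q4
  q1 = (a.(0 + 0))\{a} | (0 + 0) | ∅
  q2 = a.(0 + 0) | —a→ q5
  q3 = (a.(0 + 0))\{a} | c.0 | —c→ q6
  q4 = a.c.0 | —a→ q7
  q5 = 0 + 0 | ∅
  q6 = (a.(0 + 0))\{a} | 0 | ∅
  q7 = c.0 | —c→ q8
  q8 = 0 | ∅
Executing bc from Q (initial set {q0}):
  step 1 (b): {q3, q4}
  step 2 (c): {q6}
  — Q admits the full trace.
Executing bc from P (initial set {p0}):
  step 1 (b): {p3, p4}
  step 2 (c): no successor for P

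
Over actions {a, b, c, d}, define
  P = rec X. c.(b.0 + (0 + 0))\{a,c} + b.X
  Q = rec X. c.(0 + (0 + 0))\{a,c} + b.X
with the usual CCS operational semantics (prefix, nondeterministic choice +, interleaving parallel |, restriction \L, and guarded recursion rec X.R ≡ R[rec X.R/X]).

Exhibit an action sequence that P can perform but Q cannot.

LTS(P): 3 reachable states
  m0 = rec X. c.(b.0 + (0 + 0))\{a,c} + b.X → ··b··> m0, ··c··> m1
  m1 = (b.0 + (0 + 0))\{a,c} → ··b··> m2
  m2 = 0\{a,c} → ·
LTS(Q): 2 reachable states
  n0 = rec X. c.(0 + (0 + 0))\{a,c} + b.X → ··b··> n0, ··c··> n1
  n1 = (0 + (0 + 0))\{a,c} → ·
Trace ⟨cb⟩ through P, begin at {m0}:
  after c @ step 1: {m1}
  after b @ step 2: {m2}
  P completes σ.
Trace ⟨cb⟩ through Q, begin at {n0}:
  after c @ step 1: {n1}
  after b @ step 2: no successor for Q

cb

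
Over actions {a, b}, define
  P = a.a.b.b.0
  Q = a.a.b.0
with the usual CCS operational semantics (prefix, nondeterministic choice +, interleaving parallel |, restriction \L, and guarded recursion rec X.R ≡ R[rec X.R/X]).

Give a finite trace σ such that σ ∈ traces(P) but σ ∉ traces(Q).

aabb

LTS(P): 5 reachable states
  m0 = a.a.b.b.0 | —a→ m1
  m1 = a.b.b.0 | —a→ m2
  m2 = b.b.0 | —b→ m3
  m3 = b.0 | —b→ m4
  m4 = 0 | ·
LTS(Q): 4 reachable states
  n0 = a.a.b.0 | —a→ n1
  n1 = a.b.0 | —a→ n2
  n2 = b.0 | —b→ n3
  n3 = 0 | ·
Trace ⟨aabb⟩ through P, begin at {m0}:
  [1] a ⇒ {m1}
  [2] a ⇒ {m2}
  [3] b ⇒ {m3}
  [4] b ⇒ {m4}
  ✓ P
Trace ⟨aabb⟩ through Q, begin at {n0}:
  [1] a ⇒ {n1}
  [2] a ⇒ {n2}
  [3] b ⇒ {n3}
  [4] b ⇒ no successor for Q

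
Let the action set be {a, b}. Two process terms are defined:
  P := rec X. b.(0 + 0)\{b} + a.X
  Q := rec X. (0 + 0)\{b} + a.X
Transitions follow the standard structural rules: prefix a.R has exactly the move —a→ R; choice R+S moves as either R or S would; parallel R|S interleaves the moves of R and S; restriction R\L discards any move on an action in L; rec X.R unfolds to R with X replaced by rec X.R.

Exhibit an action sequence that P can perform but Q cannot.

b

P's transition system — 2 states:
  u0 = rec X. b.(0 + 0)\{b} + a.X ⊢ -a-> u0, -b-> u1
  u1 = (0 + 0)\{b} ⊢ ·
Q's transition system — 1 states:
  v0 = rec X. (0 + 0)\{b} + a.X ⊢ -a-> v0
Trace ⟨b⟩ through P, begin at {u0}:
  after b @ step 1: {u1}
  ✓ P
Trace ⟨b⟩ through Q, begin at {v0}:
  after b @ step 1: no successor for Q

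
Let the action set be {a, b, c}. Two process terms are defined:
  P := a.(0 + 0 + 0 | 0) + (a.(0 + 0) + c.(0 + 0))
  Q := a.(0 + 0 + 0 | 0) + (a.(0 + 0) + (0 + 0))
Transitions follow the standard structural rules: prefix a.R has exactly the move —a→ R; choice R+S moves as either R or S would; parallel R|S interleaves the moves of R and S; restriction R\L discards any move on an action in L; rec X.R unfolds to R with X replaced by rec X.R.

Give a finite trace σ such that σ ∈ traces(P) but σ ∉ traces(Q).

LTS(P): 3 reachable states
  u0 = a.(0 + 0 + 0 | 0) + (a.(0 + 0) + c.(0 + 0)) ⊢ -a-> u1, -a-> u2, -c-> u1
  u1 = 0 + 0 ⊢ (no moves)
  u2 = 0 + 0 + 0 | 0 ⊢ (no moves)
LTS(Q): 3 reachable states
  v0 = a.(0 + 0 + 0 | 0) + (a.(0 + 0) + (0 + 0)) ⊢ -a-> v1, -a-> v2
  v1 = 0 + 0 ⊢ (no moves)
  v2 = 0 + 0 + 0 | 0 ⊢ (no moves)
Trace ⟨c⟩ through P, begin at {u0}:
  [1] c ⇒ {u1}
  P completes σ.
Trace ⟨c⟩ through Q, begin at {v0}:
  [1] c ⇒ no successor for Q

c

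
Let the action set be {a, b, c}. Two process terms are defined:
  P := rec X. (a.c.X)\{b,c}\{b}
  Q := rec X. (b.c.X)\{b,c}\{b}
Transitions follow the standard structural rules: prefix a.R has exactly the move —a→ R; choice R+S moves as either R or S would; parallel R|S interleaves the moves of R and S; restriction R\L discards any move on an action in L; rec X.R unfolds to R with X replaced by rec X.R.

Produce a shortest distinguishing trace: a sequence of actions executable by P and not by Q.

a

LTS(P): 2 reachable states
  s0 = rec X. (a.c.X)\{b,c}\{b} | ··a··> s1
  s1 = (c.(rec X. (a.c.X)\{b,c}\{b}))\{b,c}\{b} | (no moves)
LTS(Q): 1 reachable states
  t0 = rec X. (b.c.X)\{b,c}\{b} | (no moves)
Executing a from P (initial set {s0}):
  [1] a ⇒ {s1}
  — P admits the full trace.
Executing a from Q (initial set {t0}):
  [1] a ⇒ ∅  — Q cannot continue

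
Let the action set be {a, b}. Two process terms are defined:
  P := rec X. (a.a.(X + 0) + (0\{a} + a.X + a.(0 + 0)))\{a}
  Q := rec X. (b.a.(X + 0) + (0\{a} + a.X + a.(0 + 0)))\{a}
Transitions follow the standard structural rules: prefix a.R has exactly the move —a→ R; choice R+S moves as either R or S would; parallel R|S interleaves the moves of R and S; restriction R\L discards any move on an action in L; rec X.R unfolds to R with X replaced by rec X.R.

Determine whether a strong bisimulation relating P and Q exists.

not bisimilar

P's transition system — 1 states:
  p0 = rec X. (a.a.(X + 0) + (0\{a} + a.X + a.(0 + 0)))\{a} has moves ·
Q's transition system — 2 states:
  q0 = rec X. (b.a.(X + 0) + (0\{a} + a.X + a.(0 + 0)))\{a} has moves =b=> q1
  q1 = (a.((rec X. (b.a.(X + 0) + (0\{a} + a.X + a.(0 + 0)))\{a}) + 0))\{a} has moves ·
Bisimilarity quotient blocks:
  B0 = {p0, q1}
  B1 = {q0}
p0 ∈ B0, q0 ∈ B1 → different blocks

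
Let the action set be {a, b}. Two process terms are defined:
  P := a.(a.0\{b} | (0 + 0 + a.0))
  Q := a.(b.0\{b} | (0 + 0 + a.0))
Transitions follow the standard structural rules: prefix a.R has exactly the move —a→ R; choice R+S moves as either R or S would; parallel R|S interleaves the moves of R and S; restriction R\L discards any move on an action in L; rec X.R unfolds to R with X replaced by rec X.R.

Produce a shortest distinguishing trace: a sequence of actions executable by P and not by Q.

aaa

P's transition system — 5 states:
  m0 = a.(a.0\{b} | (0 + 0 + a.0)) ⊢ ··a··> m1
  m1 = a.0\{b} | (0 + 0 + a.0) ⊢ ··a··> m2, ··a··> m3
  m2 = 0\{b} | (0 + 0 + a.0) ⊢ ··a··> m4
  m3 = a.0\{b} | 0 ⊢ ··a··> m4
  m4 = 0\{b} | 0 ⊢ (no moves)
Q's transition system — 5 states:
  n0 = a.(b.0\{b} | (0 + 0 + a.0)) ⊢ ··a··> n1
  n1 = b.0\{b} | (0 + 0 + a.0) ⊢ ··a··> n2, ··b··> n3
  n2 = b.0\{b} | 0 ⊢ ··b··> n4
  n3 = 0\{b} | (0 + 0 + a.0) ⊢ ··a··> n4
  n4 = 0\{b} | 0 ⊢ (no moves)
Run σ = ⟨aaa⟩ on P: start {m0}
  after a @ step 1: {m1}
  after a @ step 2: {m2, m3}
  after a @ step 3: {m4}
  P completes σ.
Run σ = ⟨aaa⟩ on Q: start {n0}
  after a @ step 1: {n1}
  after a @ step 2: {n2}
  after a @ step 3: ∅ (Q stuck)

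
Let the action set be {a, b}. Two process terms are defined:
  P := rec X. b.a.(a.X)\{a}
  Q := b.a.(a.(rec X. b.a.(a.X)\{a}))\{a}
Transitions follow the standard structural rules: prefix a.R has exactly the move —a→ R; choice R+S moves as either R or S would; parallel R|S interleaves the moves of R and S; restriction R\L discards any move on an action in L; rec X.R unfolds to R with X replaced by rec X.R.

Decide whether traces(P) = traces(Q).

traces(P) = traces(Q)

LTS(P): 3 reachable states
  p0 = rec X. b.a.(a.X)\{a} :: --b--▸ p1
  p1 = a.(a.(rec X. b.a.(a.X)\{a}))\{a} :: --a--▸ p2
  p2 = (a.(rec X. b.a.(a.X)\{a}))\{a} :: ∅
LTS(Q): 3 reachable states
  q0 = b.a.(a.(rec X. b.a.(a.X)\{a}))\{a} :: --b--▸ q1
  q1 = a.(a.(rec X. b.a.(a.X)\{a}))\{a} :: --a--▸ q2
  q2 = (a.(rec X. b.a.(a.X)\{a}))\{a} :: ∅
Partition-refinement fixed point:
  B0 = {p0, q0}
  B1 = {p1, q1}
  B2 = {p2, q2}
p0 ∈ B0, q0 ∈ B0 → same block
Bisimilar ⇒ trace-equivalent.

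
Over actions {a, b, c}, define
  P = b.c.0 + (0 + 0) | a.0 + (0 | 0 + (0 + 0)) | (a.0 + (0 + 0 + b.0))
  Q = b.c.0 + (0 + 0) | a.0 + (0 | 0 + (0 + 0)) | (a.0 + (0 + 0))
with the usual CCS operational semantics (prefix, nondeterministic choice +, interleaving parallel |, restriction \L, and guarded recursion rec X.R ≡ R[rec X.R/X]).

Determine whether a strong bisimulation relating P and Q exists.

not bisimilar

P's transition system — 5 states:
  u0 = b.c.0 + (0 + 0) | a.0 + (0 | 0 + (0 + 0)) | (a.0 + (0 + 0 + b.0)) | --a--▸ u1, --a--▸ u2, --b--▸ u2, --b--▸ u3
  u1 = (0 + 0) | 0 | ·
  u2 = (0 | 0 + (0 + 0)) | 0 | ·
  u3 = c.0 | --c--▸ u4
  u4 = 0 | ·
Q's transition system — 5 states:
  v0 = b.c.0 + (0 + 0) | a.0 + (0 | 0 + (0 + 0)) | (a.0 + (0 + 0)) | --a--▸ v1, --a--▸ v2, --b--▸ v3
  v1 = (0 + 0) | 0 | ·
  v2 = (0 | 0 + (0 + 0)) | 0 | ·
  v3 = c.0 | --c--▸ v4
  v4 = 0 | ·
Coarsest stable partition (strong bisimilarity classes):
  B0 = {u0}
  B1 = {u1, u2, u4, v1, v2, v4}
  B2 = {u3, v3}
  B3 = {v0}
u0 ∈ B0, v0 ∈ B3 → different blocks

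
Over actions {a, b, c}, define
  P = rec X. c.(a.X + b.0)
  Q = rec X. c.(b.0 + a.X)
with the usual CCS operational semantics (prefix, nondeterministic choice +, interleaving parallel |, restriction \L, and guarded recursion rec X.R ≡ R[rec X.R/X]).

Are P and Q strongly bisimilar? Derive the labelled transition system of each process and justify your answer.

YES

Reachable graph of P (3 states):
  m0 = rec X. c.(a.X + b.0) has moves =c=> m1
  m1 = a.(rec X. c.(a.X + b.0)) + b.0 has moves =a=> m0, =b=> m2
  m2 = 0 has moves ·
Reachable graph of Q (3 states):
  n0 = rec X. c.(b.0 + a.X) has moves =c=> n1
  n1 = b.0 + a.(rec X. c.(b.0 + a.X)) has moves =a=> n0, =b=> n2
  n2 = 0 has moves ·
Bisimilarity quotient blocks:
  B0 = {m0, n0}
  B1 = {m1, n1}
  B2 = {m2, n2}
m0 ∈ B0, n0 ∈ B0 → same block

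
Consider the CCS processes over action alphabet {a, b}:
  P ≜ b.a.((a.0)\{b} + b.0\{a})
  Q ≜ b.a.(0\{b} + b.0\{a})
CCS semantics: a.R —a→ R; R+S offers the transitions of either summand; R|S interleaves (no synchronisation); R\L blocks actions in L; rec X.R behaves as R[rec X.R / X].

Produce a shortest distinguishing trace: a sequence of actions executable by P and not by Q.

LTS(P): 5 reachable states
  m0 = b.a.((a.0)\{b} + b.0\{a}) :: --b--▸ m1
  m1 = a.((a.0)\{b} + b.0\{a}) :: --a--▸ m2
  m2 = (a.0)\{b} + b.0\{a} :: --a--▸ m3, --b--▸ m4
  m3 = 0\{b} :: stopped
  m4 = 0\{a} :: stopped
LTS(Q): 4 reachable states
  n0 = b.a.(0\{b} + b.0\{a}) :: --b--▸ n1
  n1 = a.(0\{b} + b.0\{a}) :: --a--▸ n2
  n2 = 0\{b} + b.0\{a} :: --b--▸ n3
  n3 = 0\{a} :: stopped
Executing baa from P (initial set {m0}):
  [1] b ⇒ {m1}
  [2] a ⇒ {m2}
  [3] a ⇒ {m3}
  P completes σ.
Executing baa from Q (initial set {n0}):
  [1] b ⇒ {n1}
  [2] a ⇒ {n2}
  [3] a ⇒ ∅ (Q stuck)

baa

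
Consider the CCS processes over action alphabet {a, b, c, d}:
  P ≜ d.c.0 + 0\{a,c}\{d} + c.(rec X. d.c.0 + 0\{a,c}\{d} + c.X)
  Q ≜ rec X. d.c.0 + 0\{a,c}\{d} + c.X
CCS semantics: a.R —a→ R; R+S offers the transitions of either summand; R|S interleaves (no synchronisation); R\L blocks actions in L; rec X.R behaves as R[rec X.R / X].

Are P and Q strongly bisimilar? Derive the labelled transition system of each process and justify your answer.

YES

Reachable graph of P (4 states):
  u0 = d.c.0 + 0\{a,c}\{d} + c.(rec X. d.c.0 + 0\{a,c}\{d} + c.X) :: --c--▸ u1, --d--▸ u2
  u1 = rec X. d.c.0 + 0\{a,c}\{d} + c.X :: --c--▸ u1, --d--▸ u2
  u2 = c.0 :: --c--▸ u3
  u3 = 0 :: ·
Reachable graph of Q (3 states):
  v0 = rec X. d.c.0 + 0\{a,c}\{d} + c.X :: --c--▸ v0, --d--▸ v1
  v1 = c.0 :: --c--▸ v2
  v2 = 0 :: ·
Coarsest stable partition (strong bisimilarity classes):
  B0 = {u0, u1, v0}
  B1 = {u2, v1}
  B2 = {u3, v2}
u0 ∈ B0, v0 ∈ B0 → same block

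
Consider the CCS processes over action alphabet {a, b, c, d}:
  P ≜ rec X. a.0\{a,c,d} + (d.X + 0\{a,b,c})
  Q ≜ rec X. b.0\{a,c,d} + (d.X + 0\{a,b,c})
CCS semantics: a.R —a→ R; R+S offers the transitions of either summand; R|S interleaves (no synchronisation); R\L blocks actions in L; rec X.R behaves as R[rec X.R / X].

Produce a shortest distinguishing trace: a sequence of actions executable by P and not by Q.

a

P's transition system — 2 states:
  u0 = rec X. a.0\{a,c,d} + (d.X + 0\{a,b,c}) has moves --a--▸ u1, --d--▸ u0
  u1 = 0\{a,c,d} has moves (no moves)
Q's transition system — 2 states:
  v0 = rec X. b.0\{a,c,d} + (d.X + 0\{a,b,c}) has moves --b--▸ v1, --d--▸ v0
  v1 = 0\{a,c,d} has moves (no moves)
Run σ = ⟨a⟩ on P: start {u0}
  after a @ step 1: {u1}
  P completes σ.
Run σ = ⟨a⟩ on Q: start {v0}
  after a @ step 1: ∅  — Q cannot continue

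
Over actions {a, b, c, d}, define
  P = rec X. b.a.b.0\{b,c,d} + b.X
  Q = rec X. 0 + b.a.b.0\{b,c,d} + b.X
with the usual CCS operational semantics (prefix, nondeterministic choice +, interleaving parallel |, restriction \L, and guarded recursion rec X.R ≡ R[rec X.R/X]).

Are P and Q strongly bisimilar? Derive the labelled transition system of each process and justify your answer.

bisimilar

P's transition system — 4 states:
  u0 = rec X. b.a.b.0\{b,c,d} + b.X :: =b=> u0, =b=> u1
  u1 = a.b.0\{b,c,d} :: =a=> u2
  u2 = b.0\{b,c,d} :: =b=> u3
  u3 = 0\{b,c,d} :: deadlocked
Q's transition system — 4 states:
  v0 = rec X. 0 + b.a.b.0\{b,c,d} + b.X :: =b=> v0, =b=> v1
  v1 = a.b.0\{b,c,d} :: =a=> v2
  v2 = b.0\{b,c,d} :: =b=> v3
  v3 = 0\{b,c,d} :: deadlocked
Coarsest stable partition (strong bisimilarity classes):
  B0 = {u0, v0}
  B1 = {u1, v1}
  B2 = {u2, v2}
  B3 = {u3, v3}
u0 ∈ B0, v0 ∈ B0 → same block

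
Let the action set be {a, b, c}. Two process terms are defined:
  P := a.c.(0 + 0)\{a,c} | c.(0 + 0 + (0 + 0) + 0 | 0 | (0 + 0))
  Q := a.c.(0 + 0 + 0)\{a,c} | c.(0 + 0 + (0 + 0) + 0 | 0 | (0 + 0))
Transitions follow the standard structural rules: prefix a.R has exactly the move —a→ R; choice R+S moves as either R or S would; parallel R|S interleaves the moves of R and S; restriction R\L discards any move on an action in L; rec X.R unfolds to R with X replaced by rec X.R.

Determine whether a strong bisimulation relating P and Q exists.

bisimilar

P's transition system — 6 states:
  m0 = a.c.(0 + 0)\{a,c} | c.(0 + 0 + (0 + 0) + 0 | 0 | (0 + 0)) → —a→ m1, —c→ m2
  m1 = c.(0 + 0)\{a,c} | c.(0 + 0 + (0 + 0) + 0 | 0 | (0 + 0)) → —c→ m3, —c→ m4
  m2 = a.c.(0 + 0)\{a,c} | (0 + 0 + (0 + 0) + 0 | 0 | (0 + 0)) → —a→ m4
  m3 = (0 + 0)\{a,c} | c.(0 + 0 + (0 + 0) + 0 | 0 | (0 + 0)) → —c→ m5
  m4 = c.(0 + 0)\{a,c} | (0 + 0 + (0 + 0) + 0 | 0 | (0 + 0)) → —c→ m5
  m5 = (0 + 0)\{a,c} | (0 + 0 + (0 + 0) + 0 | 0 | (0 + 0)) → ·
Q's transition system — 6 states:
  n0 = a.c.(0 + 0 + 0)\{a,c} | c.(0 + 0 + (0 + 0) + 0 | 0 | (0 + 0)) → —a→ n1, —c→ n2
  n1 = c.(0 + 0 + 0)\{a,c} | c.(0 + 0 + (0 + 0) + 0 | 0 | (0 + 0)) → —c→ n3, —c→ n4
  n2 = a.c.(0 + 0 + 0)\{a,c} | (0 + 0 + (0 + 0) + 0 | 0 | (0 + 0)) → —a→ n4
  n3 = (0 + 0 + 0)\{a,c} | c.(0 + 0 + (0 + 0) + 0 | 0 | (0 + 0)) → —c→ n5
  n4 = c.(0 + 0 + 0)\{a,c} | (0 + 0 + (0 + 0) + 0 | 0 | (0 + 0)) → —c→ n5
  n5 = (0 + 0 + 0)\{a,c} | (0 + 0 + (0 + 0) + 0 | 0 | (0 + 0)) → ·
Bisimilarity quotient blocks:
  B0 = {m0, n0}
  B1 = {m2, n2}
  B2 = {m3, m4, n3, n4}
  B3 = {m5, n5}
  B4 = {m1, n1}
m0 ∈ B0, n0 ∈ B0 → same block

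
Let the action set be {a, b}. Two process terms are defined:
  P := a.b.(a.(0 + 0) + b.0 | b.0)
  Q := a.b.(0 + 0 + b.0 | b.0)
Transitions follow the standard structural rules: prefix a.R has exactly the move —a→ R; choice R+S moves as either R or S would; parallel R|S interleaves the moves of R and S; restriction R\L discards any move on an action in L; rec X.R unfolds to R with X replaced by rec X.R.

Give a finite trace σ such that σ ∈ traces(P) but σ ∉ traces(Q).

LTS(P): 7 reachable states
  u0 = a.b.(a.(0 + 0) + b.0 | b.0) | =a=> u1
  u1 = b.(a.(0 + 0) + b.0 | b.0) | =b=> u2
  u2 = a.(0 + 0) + b.0 | b.0 | =a=> u3, =b=> u4, =b=> u5
  u3 = 0 + 0 | (no moves)
  u4 = 0 | b.0 | =b=> u6
  u5 = b.0 | 0 | =b=> u6
  u6 = 0 | 0 | (no moves)
LTS(Q): 6 reachable states
  v0 = a.b.(0 + 0 + b.0 | b.0) | =a=> v1
  v1 = b.(0 + 0 + b.0 | b.0) | =b=> v2
  v2 = 0 + 0 + b.0 | b.0 | =b=> v3, =b=> v4
  v3 = 0 | b.0 | =b=> v5
  v4 = b.0 | 0 | =b=> v5
  v5 = 0 | 0 | (no moves)
Trace ⟨aba⟩ through P, begin at {u0}:
  [1] a ⇒ {u1}
  [2] b ⇒ {u2}
  [3] a ⇒ {u3}
  — P admits the full trace.
Trace ⟨aba⟩ through Q, begin at {v0}:
  [1] a ⇒ {v1}
  [2] b ⇒ {v2}
  [3] a ⇒ ∅  — Q cannot continue

aba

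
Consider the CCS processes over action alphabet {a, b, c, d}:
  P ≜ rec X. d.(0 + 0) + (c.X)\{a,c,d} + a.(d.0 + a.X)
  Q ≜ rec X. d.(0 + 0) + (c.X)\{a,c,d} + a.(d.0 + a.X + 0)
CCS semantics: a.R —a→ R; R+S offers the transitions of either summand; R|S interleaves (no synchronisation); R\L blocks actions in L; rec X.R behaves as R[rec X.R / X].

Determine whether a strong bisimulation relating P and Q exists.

YES

LTS(P): 4 reachable states
  s0 = rec X. d.(0 + 0) + (c.X)\{a,c,d} + a.(d.0 + a.X) :: =a=> s1, =d=> s2
  s1 = d.0 + a.(rec X. d.(0 + 0) + (c.X)\{a,c,d} + a.(d.0 + a.X)) :: =a=> s0, =d=> s3
  s2 = 0 + 0 :: deadlocked
  s3 = 0 :: deadlocked
LTS(Q): 4 reachable states
  t0 = rec X. d.(0 + 0) + (c.X)\{a,c,d} + a.(d.0 + a.X + 0) :: =a=> t1, =d=> t2
  t1 = d.0 + a.(rec X. d.(0 + 0) + (c.X)\{a,c,d} + a.(d.0 + a.X + 0)) + 0 :: =a=> t0, =d=> t3
  t2 = 0 + 0 :: deadlocked
  t3 = 0 :: deadlocked
Bisimilarity quotient blocks:
  B0 = {s0, s1, t0, t1}
  B1 = {s2, s3, t2, t3}
s0 ∈ B0, t0 ∈ B0 → same block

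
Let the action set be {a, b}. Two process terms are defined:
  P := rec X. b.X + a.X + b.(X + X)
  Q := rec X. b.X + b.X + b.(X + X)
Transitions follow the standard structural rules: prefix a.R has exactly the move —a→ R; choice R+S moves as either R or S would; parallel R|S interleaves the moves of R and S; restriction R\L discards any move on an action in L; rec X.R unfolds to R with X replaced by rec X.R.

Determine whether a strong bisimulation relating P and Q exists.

NO

LTS(P): 2 reachable states
  s0 = rec X. b.X + a.X + b.(X + X) :: ··a··> s0, ··b··> s0, ··b··> s1
  s1 = (rec X. b.X + a.X + b.(X + X)) + (rec X. b.X + a.X + b.(X + X)) :: ··a··> s0, ··b··> s0, ··b··> s1
LTS(Q): 2 reachable states
  t0 = rec X. b.X + b.X + b.(X + X) :: ··b··> t0, ··b··> t1
  t1 = (rec X. b.X + b.X + b.(X + X)) + (rec X. b.X + b.X + b.(X + X)) :: ··b··> t0, ··b··> t1
Coarsest stable partition (strong bisimilarity classes):
  B0 = {s0, s1}
  B1 = {t0, t1}
s0 ∈ B0, t0 ∈ B1 → different blocks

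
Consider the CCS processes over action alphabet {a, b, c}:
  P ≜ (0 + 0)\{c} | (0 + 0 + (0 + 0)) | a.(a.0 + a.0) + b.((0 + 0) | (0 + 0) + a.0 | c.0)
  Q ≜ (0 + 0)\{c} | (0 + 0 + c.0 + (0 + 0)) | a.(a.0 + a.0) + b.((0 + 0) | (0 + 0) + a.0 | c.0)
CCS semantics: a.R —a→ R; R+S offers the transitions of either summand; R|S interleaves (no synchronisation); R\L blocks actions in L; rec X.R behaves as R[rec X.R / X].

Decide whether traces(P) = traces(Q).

trace-distinct — witness ⟨c⟩

Reachable graph of P (7 states):
  m0 = (0 + 0)\{c} | (0 + 0 + (0 + 0)) | a.(a.0 + a.0) + b.((0 + 0) | (0 + 0) + a.0 | c.0) :: —a→ m1, —b→ m2
  m1 = (0 + 0)\{c} | (0 + 0 + (0 + 0)) | (a.0 + a.0) :: —a→ m3
  m2 = (0 + 0) | (0 + 0) + a.0 | c.0 :: —a→ m4, —c→ m5
  m3 = (0 + 0)\{c} | (0 + 0 + (0 + 0)) | 0 :: ·
  m4 = 0 | c.0 :: —c→ m6
  m5 = a.0 | 0 :: —a→ m6
  m6 = 0 | 0 :: ·
Reachable graph of Q (10 states):
  n0 = (0 + 0)\{c} | (0 + 0 + c.0 + (0 + 0)) | a.(a.0 + a.0) + b.((0 + 0) | (0 + 0) + a.0 | c.0) :: —a→ n1, —b→ n2, —c→ n3
  n1 = (0 + 0)\{c} | (0 + 0 + c.0 + (0 + 0)) | (a.0 + a.0) :: —a→ n4, —c→ n5
  n2 = (0 + 0) | (0 + 0) + a.0 | c.0 :: —a→ n6, —c→ n7
  n3 = (0 + 0)\{c} | 0 | a.(a.0 + a.0) :: —a→ n5
  n4 = (0 + 0)\{c} | (0 + 0 + c.0 + (0 + 0)) | 0 :: —c→ n8
  n5 = (0 + 0)\{c} | 0 | (a.0 + a.0) :: —a→ n8
  n6 = 0 | c.0 :: —c→ n9
  n7 = a.0 | 0 :: —a→ n9
  n8 = (0 + 0)\{c} | 0 | 0 :: ·
  n9 = 0 | 0 :: ·
Run σ = ⟨c⟩ on Q: start {n0}
  after c @ step 1: {n3}
  — Q admits the full trace.
Run σ = ⟨c⟩ on P: start {m0}
  after c @ step 1: ∅ (P stuck)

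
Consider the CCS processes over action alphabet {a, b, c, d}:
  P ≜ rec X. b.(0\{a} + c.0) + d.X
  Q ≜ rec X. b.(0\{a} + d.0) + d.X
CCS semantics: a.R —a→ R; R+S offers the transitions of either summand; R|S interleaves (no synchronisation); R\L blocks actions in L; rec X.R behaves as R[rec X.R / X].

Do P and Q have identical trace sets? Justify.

LTS(P): 3 reachable states
  p0 = rec X. b.(0\{a} + c.0) + d.X | -b-> p1, -d-> p0
  p1 = 0\{a} + c.0 | -c-> p2
  p2 = 0 | ·
LTS(Q): 3 reachable states
  q0 = rec X. b.(0\{a} + d.0) + d.X | -b-> q1, -d-> q0
  q1 = 0\{a} + d.0 | -d-> q2
  q2 = 0 | ·
Executing bc from P (initial set {p0}):
  [1] b ⇒ {p1}
  [2] c ⇒ {p2}
  ✓ P
Executing bc from Q (initial set {q0}):
  [1] b ⇒ {q1}
  [2] c ⇒ ∅  — Q cannot continue

traces(P) ≠ traces(Q) — witness ⟨bc⟩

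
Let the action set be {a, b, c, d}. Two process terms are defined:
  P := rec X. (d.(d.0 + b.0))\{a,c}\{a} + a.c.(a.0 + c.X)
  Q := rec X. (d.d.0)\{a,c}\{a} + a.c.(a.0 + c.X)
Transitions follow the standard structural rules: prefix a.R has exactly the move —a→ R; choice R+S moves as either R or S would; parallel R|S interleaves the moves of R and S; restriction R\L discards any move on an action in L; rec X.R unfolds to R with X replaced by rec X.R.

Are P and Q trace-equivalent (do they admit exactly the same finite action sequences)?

LTS(P): 6 reachable states
  s0 = rec X. (d.(d.0 + b.0))\{a,c}\{a} + a.c.(a.0 + c.X) :: =a=> s1, =d=> s2
  s1 = c.(a.0 + c.(rec X. (d.(d.0 + b.0))\{a,c}\{a} + a.c.(a.0 + c.X))) :: =c=> s3
  s2 = (d.0 + b.0)\{a,c}\{a} :: =b=> s4, =d=> s4
  s3 = a.0 + c.(rec X. (d.(d.0 + b.0))\{a,c}\{a} + a.c.(a.0 + c.X)) :: =a=> s5, =c=> s0
  s4 = 0\{a,c}\{a} :: ·
  s5 = 0 :: ·
LTS(Q): 6 reachable states
  t0 = rec X. (d.d.0)\{a,c}\{a} + a.c.(a.0 + c.X) :: =a=> t1, =d=> t2
  t1 = c.(a.0 + c.(rec X. (d.d.0)\{a,c}\{a} + a.c.(a.0 + c.X))) :: =c=> t3
  t2 = (d.0)\{a,c}\{a} :: =d=> t4
  t3 = a.0 + c.(rec X. (d.d.0)\{a,c}\{a} + a.c.(a.0 + c.X)) :: =a=> t5, =c=> t0
  t4 = 0\{a,c}\{a} :: ·
  t5 = 0 :: ·
Executing db from P (initial set {s0}):
  after d @ step 1: {s2}
  after b @ step 2: {s4}
  — P admits the full trace.
Executing db from Q (initial set {t0}):
  after d @ step 1: {t2}
  after b @ step 2: no successor for Q

NO — witness ⟨db⟩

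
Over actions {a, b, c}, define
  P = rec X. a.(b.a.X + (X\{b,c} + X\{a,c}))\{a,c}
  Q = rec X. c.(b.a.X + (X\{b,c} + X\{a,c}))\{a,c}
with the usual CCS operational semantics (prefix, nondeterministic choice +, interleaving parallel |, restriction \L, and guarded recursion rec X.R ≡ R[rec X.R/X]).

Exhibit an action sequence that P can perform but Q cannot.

a

P's transition system — 3 states:
  m0 = rec X. a.(b.a.X + (X\{b,c} + X\{a,c}))\{a,c} has moves --a--▸ m1
  m1 = (b.a.(rec X. a.(b.a.X + (X\{b,c} + X\{a,c}))\{a,c}) + ((rec X. a.(b.a.X + (X\{b,c} + X\{a,c}))\{a,c})\{b,c} + (rec X. a.(b.a.X + (X\{b,c} + X\{a,c}))\{a,c})\{a,c}))\{a,c} has moves --b--▸ m2
  m2 = (a.(rec X. a.(b.a.X + (X\{b,c} + X\{a,c}))\{a,c}))\{a,c} has moves (no moves)
Q's transition system — 3 states:
  n0 = rec X. c.(b.a.X + (X\{b,c} + X\{a,c}))\{a,c} has moves --c--▸ n1
  n1 = (b.a.(rec X. c.(b.a.X + (X\{b,c} + X\{a,c}))\{a,c}) + ((rec X. c.(b.a.X + (X\{b,c} + X\{a,c}))\{a,c})\{b,c} + (rec X. c.(b.a.X + (X\{b,c} + X\{a,c}))\{a,c})\{a,c}))\{a,c} has moves --b--▸ n2
  n2 = (a.(rec X. c.(b.a.X + (X\{b,c} + X\{a,c}))\{a,c}))\{a,c} has moves (no moves)
Run σ = ⟨a⟩ on P: start {m0}
  after a @ step 1: {m1}
  ✓ P
Run σ = ⟨a⟩ on Q: start {n0}
  after a @ step 1: ∅ (Q stuck)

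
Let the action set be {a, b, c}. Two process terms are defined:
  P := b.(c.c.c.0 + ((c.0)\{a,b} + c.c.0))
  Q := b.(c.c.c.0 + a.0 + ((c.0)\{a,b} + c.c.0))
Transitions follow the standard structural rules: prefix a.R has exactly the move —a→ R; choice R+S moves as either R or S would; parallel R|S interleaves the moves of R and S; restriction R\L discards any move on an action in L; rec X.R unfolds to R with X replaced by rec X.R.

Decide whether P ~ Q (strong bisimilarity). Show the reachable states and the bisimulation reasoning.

Reachable graph of P (6 states):
  u0 = b.(c.c.c.0 + ((c.0)\{a,b} + c.c.0)) ⊢ -b-> u1
  u1 = c.c.c.0 + ((c.0)\{a,b} + c.c.0) ⊢ -c-> u2, -c-> u3, -c-> u4
  u2 = 0\{a,b} ⊢ ∅
  u3 = c.0 ⊢ -c-> u5
  u4 = c.c.0 ⊢ -c-> u3
  u5 = 0 ⊢ ∅
Reachable graph of Q (6 states):
  v0 = b.(c.c.c.0 + a.0 + ((c.0)\{a,b} + c.c.0)) ⊢ -b-> v1
  v1 = c.c.c.0 + a.0 + ((c.0)\{a,b} + c.c.0) ⊢ -a-> v2, -c-> v3, -c-> v4, -c-> v5
  v2 = 0 ⊢ ∅
  v3 = 0\{a,b} ⊢ ∅
  v4 = c.0 ⊢ -c-> v2
  v5 = c.c.0 ⊢ -c-> v4
Bisimilarity quotient blocks:
  B0 = {u0}
  B1 = {u1}
  B2 = {u4, v5}
  B3 = {u3, v4}
  B4 = {u2, u5, v2, v3}
  B5 = {v0}
  B6 = {v1}
u0 ∈ B0, v0 ∈ B5 → different blocks

NO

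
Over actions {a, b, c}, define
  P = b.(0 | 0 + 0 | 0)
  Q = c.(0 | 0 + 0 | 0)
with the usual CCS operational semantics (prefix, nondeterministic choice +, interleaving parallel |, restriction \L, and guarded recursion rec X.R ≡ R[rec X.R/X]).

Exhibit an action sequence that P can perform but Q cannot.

Reachable graph of P (2 states):
  p0 = b.(0 | 0 + 0 | 0) → —b→ p1
  p1 = 0 | 0 + 0 | 0 → ·
Reachable graph of Q (2 states):
  q0 = c.(0 | 0 + 0 | 0) → —c→ q1
  q1 = 0 | 0 + 0 | 0 → ·
Run σ = ⟨b⟩ on P: start {p0}
  step 1 (b): {p1}
  ✓ P
Run σ = ⟨b⟩ on Q: start {q0}
  step 1 (b): ∅ (Q stuck)

b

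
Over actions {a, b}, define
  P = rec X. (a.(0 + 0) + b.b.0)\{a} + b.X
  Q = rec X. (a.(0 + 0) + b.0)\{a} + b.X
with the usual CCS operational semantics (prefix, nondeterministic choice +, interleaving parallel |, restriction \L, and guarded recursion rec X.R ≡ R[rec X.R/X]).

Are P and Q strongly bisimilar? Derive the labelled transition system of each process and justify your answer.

LTS(P): 3 reachable states
  u0 = rec X. (a.(0 + 0) + b.b.0)\{a} + b.X has moves =b=> u0, =b=> u1
  u1 = (b.0)\{a} has moves =b=> u2
  u2 = 0\{a} has moves ·
LTS(Q): 2 reachable states
  v0 = rec X. (a.(0 + 0) + b.0)\{a} + b.X has moves =b=> v0, =b=> v1
  v1 = 0\{a} has moves ·
Coarsest stable partition (strong bisimilarity classes):
  B0 = {u0}
  B1 = {u1}
  B2 = {u2, v1}
  B3 = {v0}
u0 ∈ B0, v0 ∈ B3 → different blocks

P ≁ Q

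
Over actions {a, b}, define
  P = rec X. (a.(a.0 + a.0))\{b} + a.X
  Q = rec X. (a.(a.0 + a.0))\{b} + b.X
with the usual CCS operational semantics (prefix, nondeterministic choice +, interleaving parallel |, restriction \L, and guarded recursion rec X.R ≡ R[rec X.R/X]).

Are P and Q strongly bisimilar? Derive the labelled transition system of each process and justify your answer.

Reachable graph of P (3 states):
  s0 = rec X. (a.(a.0 + a.0))\{b} + a.X :: =a=> s0, =a=> s1
  s1 = (a.0 + a.0)\{b} :: =a=> s2
  s2 = 0\{b} :: ·
Reachable graph of Q (3 states):
  t0 = rec X. (a.(a.0 + a.0))\{b} + b.X :: =a=> t1, =b=> t0
  t1 = (a.0 + a.0)\{b} :: =a=> t2
  t2 = 0\{b} :: ·
Bisimilarity quotient blocks:
  B0 = {s0}
  B1 = {s1, t1}
  B2 = {s2, t2}
  B3 = {t0}
s0 ∈ B0, t0 ∈ B3 → different blocks

P ≁ Q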